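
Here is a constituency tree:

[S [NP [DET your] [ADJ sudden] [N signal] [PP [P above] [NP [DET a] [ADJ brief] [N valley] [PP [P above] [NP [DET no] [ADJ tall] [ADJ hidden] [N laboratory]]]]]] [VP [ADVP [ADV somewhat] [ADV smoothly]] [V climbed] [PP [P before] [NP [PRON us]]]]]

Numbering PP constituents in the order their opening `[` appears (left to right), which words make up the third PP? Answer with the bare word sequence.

The PP opening brackets appear, in order, over: "above a brief valley above no tall hidden laboratory"; "above no tall hidden laboratory"; "before us". The third one spans "before us".

before us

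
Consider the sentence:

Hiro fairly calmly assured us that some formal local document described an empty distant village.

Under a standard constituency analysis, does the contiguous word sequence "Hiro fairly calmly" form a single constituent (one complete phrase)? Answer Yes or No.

No

"Hiro" belongs to the noun phrase "Hiro" while "calmly" belongs to the verb phrase "fairly calmly assured us that some formal local document described an empty distant village"; a span that runs across that boundary is not a single phrase.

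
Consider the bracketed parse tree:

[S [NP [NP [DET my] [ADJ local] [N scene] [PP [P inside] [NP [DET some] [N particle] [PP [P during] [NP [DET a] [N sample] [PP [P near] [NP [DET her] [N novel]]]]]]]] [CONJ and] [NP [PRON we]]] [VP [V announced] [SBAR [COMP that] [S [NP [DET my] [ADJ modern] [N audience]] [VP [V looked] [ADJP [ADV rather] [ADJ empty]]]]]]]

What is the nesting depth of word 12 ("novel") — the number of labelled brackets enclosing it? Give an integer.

10

Counting open brackets not yet closed at "novel": [S [NP [NP [PP [NP [PP [NP [PP [NP [N = 10.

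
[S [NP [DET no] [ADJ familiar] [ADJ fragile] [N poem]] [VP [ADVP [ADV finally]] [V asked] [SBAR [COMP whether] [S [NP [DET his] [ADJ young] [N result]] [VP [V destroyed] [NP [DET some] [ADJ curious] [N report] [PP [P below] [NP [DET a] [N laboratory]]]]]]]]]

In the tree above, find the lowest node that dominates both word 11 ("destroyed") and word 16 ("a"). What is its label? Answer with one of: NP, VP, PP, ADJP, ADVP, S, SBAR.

VP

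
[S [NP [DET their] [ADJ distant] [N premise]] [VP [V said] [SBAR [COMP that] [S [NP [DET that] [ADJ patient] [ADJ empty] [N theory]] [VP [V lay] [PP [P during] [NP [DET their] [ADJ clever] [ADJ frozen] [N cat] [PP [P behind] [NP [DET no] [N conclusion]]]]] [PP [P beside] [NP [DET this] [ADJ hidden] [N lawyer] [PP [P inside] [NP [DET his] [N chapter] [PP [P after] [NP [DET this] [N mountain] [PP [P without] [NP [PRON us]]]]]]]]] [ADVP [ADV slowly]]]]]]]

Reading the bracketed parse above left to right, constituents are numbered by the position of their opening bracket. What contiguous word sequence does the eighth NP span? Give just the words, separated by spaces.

us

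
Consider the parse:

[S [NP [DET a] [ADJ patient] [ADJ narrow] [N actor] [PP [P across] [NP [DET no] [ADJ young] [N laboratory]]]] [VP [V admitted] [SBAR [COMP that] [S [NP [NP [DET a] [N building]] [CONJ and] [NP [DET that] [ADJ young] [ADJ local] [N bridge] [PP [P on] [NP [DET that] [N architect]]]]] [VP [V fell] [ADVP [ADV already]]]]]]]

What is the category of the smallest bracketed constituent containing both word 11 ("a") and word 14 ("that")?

Word 11 lies under S → VP → SBAR → S → NP → NP → DET; word 14 lies under S → VP → SBAR → S → NP → NP → DET. The lowest shared node is the NP.

NP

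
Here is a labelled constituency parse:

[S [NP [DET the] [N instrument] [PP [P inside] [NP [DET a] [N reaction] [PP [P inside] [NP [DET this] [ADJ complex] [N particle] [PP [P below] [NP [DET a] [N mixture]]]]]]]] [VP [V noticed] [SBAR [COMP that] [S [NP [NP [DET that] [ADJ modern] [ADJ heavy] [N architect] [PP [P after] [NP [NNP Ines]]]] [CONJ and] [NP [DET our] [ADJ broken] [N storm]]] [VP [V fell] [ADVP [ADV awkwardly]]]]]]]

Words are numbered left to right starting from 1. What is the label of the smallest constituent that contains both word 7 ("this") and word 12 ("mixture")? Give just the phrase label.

The smallest bracket enclosing both words is [NP this complex particle below a mixture], so the label is NP.

NP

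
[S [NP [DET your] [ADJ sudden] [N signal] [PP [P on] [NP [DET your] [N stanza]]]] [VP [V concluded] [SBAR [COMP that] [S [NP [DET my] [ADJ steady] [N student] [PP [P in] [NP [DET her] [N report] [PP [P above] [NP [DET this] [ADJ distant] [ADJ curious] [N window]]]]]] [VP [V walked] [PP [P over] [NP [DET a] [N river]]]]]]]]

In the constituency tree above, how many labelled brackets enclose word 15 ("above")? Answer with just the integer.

Path from the root down to the word: S → VP → SBAR → S → NP → PP → NP → PP → P. That is 9 enclosing brackets.

9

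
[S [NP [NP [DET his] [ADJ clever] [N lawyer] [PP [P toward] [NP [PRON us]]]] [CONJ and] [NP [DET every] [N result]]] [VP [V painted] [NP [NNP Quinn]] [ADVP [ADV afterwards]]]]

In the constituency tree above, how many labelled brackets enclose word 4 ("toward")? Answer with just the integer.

5

Counting open brackets not yet closed at "toward": [S [NP [NP [PP [P = 5.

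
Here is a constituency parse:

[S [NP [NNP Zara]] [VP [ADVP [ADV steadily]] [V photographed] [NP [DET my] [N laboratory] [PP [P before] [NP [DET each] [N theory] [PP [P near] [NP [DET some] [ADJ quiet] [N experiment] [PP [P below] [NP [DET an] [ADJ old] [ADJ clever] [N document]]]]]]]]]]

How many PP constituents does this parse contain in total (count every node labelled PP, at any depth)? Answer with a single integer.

3

Listing each PP by its span: [PP before each theory near some quiet experiment below an old clever document]; [PP near some quiet experiment below an old clever document]; [PP below an old clever document] — that makes 3.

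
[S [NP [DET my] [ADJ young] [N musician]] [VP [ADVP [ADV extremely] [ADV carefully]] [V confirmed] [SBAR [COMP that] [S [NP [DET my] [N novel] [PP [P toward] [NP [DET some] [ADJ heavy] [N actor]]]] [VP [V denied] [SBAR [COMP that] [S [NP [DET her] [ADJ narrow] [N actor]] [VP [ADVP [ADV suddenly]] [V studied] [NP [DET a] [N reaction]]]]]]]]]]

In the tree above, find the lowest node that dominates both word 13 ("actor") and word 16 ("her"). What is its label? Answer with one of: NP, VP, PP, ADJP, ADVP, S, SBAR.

S

The smallest bracket enclosing both words is [S my novel toward some heavy actor denied that her narrow actor suddenly studied a reaction], so the label is S.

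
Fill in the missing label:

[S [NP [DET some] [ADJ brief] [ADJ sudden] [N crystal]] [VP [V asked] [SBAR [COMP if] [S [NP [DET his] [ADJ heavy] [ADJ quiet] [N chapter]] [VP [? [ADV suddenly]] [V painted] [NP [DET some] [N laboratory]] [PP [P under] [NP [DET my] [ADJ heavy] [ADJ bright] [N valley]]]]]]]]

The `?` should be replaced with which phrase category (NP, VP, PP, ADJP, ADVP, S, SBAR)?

Looking at what the `?` directly dominates — ADV 'suddenly' — this is an adverb phrase (ADVP).

ADVP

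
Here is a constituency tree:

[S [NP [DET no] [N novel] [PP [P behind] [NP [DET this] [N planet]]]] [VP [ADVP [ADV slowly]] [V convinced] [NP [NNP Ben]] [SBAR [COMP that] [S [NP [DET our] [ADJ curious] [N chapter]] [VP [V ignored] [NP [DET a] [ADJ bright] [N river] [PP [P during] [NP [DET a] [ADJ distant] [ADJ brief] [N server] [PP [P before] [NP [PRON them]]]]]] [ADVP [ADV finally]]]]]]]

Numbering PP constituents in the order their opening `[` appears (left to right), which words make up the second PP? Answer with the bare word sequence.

during a distant brief server before them

The PP opening brackets appear, in order, over: "behind this planet"; "during a distant brief server before them"; "before them". The second one spans "during a distant brief server before them".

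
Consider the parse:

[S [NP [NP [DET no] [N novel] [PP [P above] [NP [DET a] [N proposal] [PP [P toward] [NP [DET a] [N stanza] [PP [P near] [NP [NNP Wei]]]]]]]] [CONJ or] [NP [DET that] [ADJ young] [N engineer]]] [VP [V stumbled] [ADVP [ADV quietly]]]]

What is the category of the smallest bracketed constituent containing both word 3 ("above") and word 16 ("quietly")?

S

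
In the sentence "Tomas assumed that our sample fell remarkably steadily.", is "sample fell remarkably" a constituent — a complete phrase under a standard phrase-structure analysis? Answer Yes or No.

No

The sequence begins inside the noun phrase "our sample" and ends inside the verb phrase "fell remarkably steadily"; it crosses a phrase boundary, so no single node in the tree spans exactly those words.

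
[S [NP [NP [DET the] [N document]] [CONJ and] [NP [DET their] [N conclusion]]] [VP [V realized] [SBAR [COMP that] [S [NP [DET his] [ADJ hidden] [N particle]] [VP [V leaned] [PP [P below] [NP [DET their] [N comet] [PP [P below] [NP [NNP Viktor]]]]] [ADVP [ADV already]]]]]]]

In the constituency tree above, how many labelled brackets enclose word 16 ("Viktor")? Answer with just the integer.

10

The word sits inside NNP, which is inside NP, inside PP, inside NP, inside PP, inside VP, inside S, inside SBAR, inside VP, inside S — 10 brackets in all.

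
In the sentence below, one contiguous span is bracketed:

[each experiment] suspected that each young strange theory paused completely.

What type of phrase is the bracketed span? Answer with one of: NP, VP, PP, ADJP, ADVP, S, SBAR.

The bracketed span "each experiment" is headed by "experiment", making it a noun phrase (NP).

NP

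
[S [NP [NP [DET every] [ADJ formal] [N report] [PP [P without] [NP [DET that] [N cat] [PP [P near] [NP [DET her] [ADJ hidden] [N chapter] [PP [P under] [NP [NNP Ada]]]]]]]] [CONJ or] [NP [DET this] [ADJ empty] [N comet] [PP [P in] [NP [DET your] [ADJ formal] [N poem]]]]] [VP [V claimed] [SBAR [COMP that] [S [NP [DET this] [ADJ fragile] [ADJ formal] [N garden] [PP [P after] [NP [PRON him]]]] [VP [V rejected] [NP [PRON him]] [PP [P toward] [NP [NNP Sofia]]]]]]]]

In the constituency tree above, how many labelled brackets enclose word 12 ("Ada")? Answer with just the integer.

10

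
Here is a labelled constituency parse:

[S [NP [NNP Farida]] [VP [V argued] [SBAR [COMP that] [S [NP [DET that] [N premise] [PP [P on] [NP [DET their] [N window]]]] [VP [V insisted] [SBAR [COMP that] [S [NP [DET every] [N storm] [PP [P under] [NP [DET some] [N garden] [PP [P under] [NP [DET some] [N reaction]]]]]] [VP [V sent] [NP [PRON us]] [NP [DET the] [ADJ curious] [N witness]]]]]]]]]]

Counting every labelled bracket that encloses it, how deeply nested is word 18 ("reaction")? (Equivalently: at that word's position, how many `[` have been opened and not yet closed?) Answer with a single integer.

Counting open brackets not yet closed at "reaction": [S [VP [SBAR [S [VP [SBAR [S [NP [PP [NP [PP [NP [N = 13.

13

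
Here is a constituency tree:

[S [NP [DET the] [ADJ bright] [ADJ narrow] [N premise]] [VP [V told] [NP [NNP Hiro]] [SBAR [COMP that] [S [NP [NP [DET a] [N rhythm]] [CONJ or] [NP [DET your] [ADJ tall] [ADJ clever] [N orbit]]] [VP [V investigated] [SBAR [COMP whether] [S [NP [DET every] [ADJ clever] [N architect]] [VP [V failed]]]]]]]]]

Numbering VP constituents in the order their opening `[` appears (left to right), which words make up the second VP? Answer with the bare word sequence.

investigated whether every clever architect failed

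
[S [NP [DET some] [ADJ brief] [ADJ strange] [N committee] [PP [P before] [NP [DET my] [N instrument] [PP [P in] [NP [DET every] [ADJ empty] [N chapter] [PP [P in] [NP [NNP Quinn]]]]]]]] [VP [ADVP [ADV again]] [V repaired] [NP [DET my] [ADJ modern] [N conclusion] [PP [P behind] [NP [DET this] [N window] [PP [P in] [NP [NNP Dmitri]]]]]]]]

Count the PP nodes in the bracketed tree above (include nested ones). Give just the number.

5

Scanning left to right, an opening `[PP` appears at word positions 5, 8, 12, 19, 22 — 5 in total.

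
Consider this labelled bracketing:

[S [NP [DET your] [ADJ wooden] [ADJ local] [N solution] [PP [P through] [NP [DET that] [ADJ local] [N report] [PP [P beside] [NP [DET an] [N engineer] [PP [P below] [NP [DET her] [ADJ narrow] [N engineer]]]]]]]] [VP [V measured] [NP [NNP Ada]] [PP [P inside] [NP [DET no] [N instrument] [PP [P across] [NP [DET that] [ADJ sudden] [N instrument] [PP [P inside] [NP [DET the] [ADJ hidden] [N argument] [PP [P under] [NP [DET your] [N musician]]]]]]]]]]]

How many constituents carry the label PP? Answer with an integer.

7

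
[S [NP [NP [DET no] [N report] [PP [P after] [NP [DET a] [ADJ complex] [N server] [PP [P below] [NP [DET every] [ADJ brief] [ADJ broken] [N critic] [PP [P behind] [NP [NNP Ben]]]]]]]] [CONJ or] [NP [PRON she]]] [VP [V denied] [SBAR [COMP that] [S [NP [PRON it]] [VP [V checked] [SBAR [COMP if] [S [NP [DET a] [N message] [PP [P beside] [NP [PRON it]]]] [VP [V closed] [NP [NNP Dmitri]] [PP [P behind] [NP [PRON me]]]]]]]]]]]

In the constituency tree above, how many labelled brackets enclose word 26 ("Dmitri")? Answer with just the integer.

Counting open brackets not yet closed at "Dmitri": [S [VP [SBAR [S [VP [SBAR [S [VP [NP [NNP = 10.

10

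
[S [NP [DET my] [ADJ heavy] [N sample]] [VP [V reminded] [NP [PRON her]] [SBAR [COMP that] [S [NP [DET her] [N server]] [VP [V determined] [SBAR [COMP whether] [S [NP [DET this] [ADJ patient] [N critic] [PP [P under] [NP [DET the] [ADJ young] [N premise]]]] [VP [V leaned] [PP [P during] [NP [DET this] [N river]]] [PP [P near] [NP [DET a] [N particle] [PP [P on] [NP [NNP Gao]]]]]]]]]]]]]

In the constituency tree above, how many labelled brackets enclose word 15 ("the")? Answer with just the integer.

11

Path from the root down to the word: S → VP → SBAR → S → VP → SBAR → S → NP → PP → NP → DET. That is 11 enclosing brackets.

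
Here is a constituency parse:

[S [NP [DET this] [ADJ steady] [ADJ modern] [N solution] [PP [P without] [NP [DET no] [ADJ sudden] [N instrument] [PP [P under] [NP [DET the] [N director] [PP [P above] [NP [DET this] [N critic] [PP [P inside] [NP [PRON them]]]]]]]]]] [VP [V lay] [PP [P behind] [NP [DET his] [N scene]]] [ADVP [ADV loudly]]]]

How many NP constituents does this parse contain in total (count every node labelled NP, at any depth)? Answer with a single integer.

Listing each NP by its span: [NP this steady modern solution without no sudden instrument under the director above this critic inside them]; [NP no sudden instrument under the director above this critic inside them]; [NP the director above this critic inside them]; [NP this critic inside them]; [NP them]; [NP his scene] — that makes 6.

6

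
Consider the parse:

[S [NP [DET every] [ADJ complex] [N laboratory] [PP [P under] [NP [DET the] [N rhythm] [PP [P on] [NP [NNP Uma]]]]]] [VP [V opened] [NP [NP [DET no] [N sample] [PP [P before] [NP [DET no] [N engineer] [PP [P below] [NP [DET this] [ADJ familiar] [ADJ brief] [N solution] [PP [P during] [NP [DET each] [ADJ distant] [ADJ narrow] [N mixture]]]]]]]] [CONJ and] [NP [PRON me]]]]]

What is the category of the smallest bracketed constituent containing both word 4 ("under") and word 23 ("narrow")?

S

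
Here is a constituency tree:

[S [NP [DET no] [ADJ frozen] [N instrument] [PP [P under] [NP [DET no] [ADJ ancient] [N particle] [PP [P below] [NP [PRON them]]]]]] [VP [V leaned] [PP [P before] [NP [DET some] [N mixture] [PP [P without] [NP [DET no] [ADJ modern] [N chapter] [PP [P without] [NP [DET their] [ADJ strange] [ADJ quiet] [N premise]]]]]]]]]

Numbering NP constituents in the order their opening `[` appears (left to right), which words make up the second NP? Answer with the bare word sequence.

no ancient particle below them

In left-to-right order the NP constituents are "no frozen instrument under no ancient particle below them"; "no ancient particle below them"; "them"; "some mixture without no modern chapter without their strange quiet premise"; "no modern chapter without their strange quiet premise"; "their strange quiet premise". Number 2 is "no ancient particle below them".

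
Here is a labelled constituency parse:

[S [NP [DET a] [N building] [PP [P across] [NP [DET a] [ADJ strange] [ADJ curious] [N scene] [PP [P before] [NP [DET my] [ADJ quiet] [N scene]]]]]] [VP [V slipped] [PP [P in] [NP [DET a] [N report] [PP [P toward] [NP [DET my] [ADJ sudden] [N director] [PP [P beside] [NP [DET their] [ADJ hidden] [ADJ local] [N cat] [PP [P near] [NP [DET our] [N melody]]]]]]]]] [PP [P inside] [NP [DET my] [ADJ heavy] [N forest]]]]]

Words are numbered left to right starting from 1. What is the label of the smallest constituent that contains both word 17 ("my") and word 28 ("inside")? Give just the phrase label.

VP

Word 17 lies under S → VP → PP → NP → PP → NP → DET; word 28 lies under S → VP → PP → P. The lowest shared node is the VP.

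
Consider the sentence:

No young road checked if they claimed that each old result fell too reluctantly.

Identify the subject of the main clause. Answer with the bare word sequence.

no young road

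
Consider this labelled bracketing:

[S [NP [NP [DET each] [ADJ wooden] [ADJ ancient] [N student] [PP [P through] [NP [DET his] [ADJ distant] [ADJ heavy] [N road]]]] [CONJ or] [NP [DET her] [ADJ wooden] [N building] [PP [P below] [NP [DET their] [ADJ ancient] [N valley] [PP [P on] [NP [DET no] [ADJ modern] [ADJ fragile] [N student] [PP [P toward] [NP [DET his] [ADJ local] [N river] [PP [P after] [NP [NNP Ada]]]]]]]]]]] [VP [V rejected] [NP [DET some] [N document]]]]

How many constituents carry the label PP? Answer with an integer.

5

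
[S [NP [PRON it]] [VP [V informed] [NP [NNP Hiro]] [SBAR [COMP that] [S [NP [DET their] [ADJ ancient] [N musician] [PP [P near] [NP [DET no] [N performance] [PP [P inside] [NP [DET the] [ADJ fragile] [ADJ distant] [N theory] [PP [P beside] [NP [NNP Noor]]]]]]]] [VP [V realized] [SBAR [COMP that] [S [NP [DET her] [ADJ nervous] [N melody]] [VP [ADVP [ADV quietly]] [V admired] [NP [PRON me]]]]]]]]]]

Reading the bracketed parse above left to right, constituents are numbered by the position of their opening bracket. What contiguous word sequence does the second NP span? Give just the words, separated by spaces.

Hiro

Opening `[NP` markers occur at word positions 1, 3, 5, 9, 12, 17, 20, 25; the second of these opens the constituent [NP Hiro].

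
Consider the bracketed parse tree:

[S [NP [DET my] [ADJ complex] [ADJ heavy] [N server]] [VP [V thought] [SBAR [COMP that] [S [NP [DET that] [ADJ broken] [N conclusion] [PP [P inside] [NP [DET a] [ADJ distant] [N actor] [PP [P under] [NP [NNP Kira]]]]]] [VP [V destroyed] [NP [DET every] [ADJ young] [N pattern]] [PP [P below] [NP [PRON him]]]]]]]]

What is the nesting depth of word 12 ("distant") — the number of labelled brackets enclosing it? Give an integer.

8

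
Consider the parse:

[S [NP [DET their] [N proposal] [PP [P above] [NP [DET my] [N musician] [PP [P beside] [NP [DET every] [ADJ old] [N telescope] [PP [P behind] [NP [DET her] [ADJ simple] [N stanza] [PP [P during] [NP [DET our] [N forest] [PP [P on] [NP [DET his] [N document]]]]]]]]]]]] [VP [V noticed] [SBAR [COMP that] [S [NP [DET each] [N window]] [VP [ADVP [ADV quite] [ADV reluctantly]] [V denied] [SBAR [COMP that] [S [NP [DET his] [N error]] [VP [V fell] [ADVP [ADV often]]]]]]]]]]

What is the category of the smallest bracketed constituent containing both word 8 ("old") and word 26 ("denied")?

The smallest bracket enclosing both words is [S their proposal above my musician beside every old telescope behind her simple stanza during our forest on his document noticed that each window quite reluctantly denied that his error fell often], so the label is S.

S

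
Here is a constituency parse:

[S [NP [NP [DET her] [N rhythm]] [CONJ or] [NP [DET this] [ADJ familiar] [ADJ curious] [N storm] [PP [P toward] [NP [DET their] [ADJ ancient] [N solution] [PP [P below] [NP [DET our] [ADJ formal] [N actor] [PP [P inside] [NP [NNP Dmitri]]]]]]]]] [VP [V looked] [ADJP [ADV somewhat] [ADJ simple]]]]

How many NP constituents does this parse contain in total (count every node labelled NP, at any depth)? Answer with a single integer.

6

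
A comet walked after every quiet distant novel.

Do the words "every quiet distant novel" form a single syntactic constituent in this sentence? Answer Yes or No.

Yes

The sequence corresponds to a single NP node — the noun phrase "every quiet distant novel".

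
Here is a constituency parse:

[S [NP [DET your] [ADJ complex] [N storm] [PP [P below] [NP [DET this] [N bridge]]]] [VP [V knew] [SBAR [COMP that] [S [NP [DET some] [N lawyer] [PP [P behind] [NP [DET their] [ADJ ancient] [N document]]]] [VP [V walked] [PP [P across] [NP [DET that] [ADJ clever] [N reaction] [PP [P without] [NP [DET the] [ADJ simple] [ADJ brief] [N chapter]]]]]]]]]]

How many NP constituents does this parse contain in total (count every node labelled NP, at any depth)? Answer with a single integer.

6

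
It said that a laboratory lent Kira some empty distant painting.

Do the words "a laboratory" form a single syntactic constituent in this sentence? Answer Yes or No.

Yes

"a laboratory" is exactly the noun phrase [NP a laboratory], a complete constituent.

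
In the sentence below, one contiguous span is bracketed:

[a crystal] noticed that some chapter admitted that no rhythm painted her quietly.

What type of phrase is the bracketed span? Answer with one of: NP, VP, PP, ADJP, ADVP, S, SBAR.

NP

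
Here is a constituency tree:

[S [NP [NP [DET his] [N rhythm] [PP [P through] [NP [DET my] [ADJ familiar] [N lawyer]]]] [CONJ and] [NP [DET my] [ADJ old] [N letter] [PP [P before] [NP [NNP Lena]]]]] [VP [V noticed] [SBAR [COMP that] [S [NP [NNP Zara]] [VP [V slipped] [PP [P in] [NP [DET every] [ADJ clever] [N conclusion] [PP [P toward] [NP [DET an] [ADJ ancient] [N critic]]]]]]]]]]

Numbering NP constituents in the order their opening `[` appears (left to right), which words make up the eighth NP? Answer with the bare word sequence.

an ancient critic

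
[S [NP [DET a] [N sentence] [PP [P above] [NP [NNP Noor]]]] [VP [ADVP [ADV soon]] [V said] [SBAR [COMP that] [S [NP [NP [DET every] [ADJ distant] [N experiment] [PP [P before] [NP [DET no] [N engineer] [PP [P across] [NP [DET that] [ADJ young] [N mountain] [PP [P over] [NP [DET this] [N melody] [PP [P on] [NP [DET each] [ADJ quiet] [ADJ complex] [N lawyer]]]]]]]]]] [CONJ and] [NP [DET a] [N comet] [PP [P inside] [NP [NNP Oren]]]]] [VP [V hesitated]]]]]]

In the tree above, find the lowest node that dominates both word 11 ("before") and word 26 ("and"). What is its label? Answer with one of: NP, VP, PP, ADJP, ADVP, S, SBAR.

Both words fall inside [NP every distant experiment before no engineer across that young mountain over this melody on each quiet complex lawyer and a comet inside Oren] (words 8–30), and no smaller constituent contains them both. Label: NP.

NP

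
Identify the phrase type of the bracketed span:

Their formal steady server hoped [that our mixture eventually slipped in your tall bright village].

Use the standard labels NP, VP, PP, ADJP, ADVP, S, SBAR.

The bracketed span "that our mixture eventually slipped in your tall bright village" is headed by "that", making it a subordinate clause (SBAR).

SBAR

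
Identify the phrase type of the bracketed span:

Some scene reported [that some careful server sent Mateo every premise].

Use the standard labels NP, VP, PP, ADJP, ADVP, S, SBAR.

SBAR

The bracketed span "that some careful server sent Mateo every premise" is headed by "that", making it a subordinate clause (SBAR).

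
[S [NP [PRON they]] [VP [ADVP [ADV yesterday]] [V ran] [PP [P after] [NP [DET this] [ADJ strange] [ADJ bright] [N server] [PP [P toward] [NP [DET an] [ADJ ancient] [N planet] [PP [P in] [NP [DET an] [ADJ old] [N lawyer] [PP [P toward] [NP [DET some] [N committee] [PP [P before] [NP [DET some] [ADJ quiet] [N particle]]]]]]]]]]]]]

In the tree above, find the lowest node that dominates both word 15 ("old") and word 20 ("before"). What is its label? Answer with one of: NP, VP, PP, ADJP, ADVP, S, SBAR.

NP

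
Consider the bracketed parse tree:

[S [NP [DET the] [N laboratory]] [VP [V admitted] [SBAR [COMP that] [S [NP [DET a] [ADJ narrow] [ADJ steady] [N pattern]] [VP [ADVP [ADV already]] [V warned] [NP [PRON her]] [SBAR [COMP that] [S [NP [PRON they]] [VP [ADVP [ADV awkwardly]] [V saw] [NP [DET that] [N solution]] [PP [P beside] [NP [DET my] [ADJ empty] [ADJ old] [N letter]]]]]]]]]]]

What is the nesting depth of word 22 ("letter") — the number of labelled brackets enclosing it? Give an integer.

11

The word sits inside N, which is inside NP, inside PP, inside VP, inside S, inside SBAR, inside VP, inside S, inside SBAR, inside VP, inside S — 11 brackets in all.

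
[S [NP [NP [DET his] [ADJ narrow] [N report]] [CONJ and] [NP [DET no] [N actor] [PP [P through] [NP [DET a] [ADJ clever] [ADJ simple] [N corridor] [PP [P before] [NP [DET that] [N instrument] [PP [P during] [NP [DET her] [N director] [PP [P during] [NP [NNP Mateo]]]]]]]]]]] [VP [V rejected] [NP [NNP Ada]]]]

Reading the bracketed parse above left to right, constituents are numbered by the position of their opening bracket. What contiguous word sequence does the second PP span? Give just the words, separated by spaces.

Opening `[PP` markers occur at word positions 7, 12, 15, 18; the second of these opens the constituent [PP before that instrument during her director during Mateo].

before that instrument during her director during Mateo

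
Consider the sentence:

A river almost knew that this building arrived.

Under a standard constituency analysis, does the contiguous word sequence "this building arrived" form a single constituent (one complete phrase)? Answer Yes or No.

Yes

"this building arrived" is exactly the clause [S this building arrived], a complete constituent.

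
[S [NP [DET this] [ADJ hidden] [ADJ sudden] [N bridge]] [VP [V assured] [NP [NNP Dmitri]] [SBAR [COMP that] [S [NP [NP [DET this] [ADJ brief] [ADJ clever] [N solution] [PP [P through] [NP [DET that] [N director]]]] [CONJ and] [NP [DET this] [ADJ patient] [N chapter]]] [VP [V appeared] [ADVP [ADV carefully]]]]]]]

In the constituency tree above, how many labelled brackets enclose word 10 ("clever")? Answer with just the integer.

7

The word sits inside ADJ, which is inside NP, inside NP, inside S, inside SBAR, inside VP, inside S — 7 brackets in all.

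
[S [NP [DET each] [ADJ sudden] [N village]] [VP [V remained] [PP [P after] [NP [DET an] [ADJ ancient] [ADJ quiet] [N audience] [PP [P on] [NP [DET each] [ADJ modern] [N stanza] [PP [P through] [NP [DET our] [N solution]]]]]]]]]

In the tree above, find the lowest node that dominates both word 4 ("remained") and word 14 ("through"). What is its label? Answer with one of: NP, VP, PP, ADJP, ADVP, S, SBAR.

VP

The smallest bracket enclosing both words is [VP remained after an ancient quiet audience on each modern stanza through our solution], so the label is VP.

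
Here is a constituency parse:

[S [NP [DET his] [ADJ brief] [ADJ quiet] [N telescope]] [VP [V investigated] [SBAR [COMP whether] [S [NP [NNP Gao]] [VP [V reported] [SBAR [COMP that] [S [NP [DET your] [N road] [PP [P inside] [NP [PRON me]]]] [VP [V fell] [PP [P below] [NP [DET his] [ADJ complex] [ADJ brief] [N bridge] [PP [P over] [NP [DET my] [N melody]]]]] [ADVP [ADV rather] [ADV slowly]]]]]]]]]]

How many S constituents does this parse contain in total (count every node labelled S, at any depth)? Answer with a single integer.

3

Scanning left to right, an opening `[S` appears at word positions 1, 7, 10 — 3 in total.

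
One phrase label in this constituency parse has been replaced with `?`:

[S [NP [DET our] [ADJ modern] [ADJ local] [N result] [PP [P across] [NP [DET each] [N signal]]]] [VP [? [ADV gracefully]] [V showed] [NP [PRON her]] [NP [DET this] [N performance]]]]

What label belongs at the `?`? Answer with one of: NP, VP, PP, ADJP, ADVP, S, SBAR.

Looking at what the `?` directly dominates — ADV 'gracefully' — this is an adverb phrase (ADVP).

ADVP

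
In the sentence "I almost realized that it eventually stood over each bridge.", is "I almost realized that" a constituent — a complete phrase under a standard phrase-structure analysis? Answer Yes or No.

The sequence begins inside the noun phrase "I" and ends inside the verb phrase "almost realized that it eventually stood over each bridge"; it crosses a phrase boundary, so no single node in the tree spans exactly those words.

No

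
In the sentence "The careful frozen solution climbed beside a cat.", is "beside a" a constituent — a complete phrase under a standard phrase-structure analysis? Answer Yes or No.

No

"beside" belongs to the preposition "beside" while "a" belongs to the noun phrase "a cat"; a span that runs across that boundary is not a single phrase.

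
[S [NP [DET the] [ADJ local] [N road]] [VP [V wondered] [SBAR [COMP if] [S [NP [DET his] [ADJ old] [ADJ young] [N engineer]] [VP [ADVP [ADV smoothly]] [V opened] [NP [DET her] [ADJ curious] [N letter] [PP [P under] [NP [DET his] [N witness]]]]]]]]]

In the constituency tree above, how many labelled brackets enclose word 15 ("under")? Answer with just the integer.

8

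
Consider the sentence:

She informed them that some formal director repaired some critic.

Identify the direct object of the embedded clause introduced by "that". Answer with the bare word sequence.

some critic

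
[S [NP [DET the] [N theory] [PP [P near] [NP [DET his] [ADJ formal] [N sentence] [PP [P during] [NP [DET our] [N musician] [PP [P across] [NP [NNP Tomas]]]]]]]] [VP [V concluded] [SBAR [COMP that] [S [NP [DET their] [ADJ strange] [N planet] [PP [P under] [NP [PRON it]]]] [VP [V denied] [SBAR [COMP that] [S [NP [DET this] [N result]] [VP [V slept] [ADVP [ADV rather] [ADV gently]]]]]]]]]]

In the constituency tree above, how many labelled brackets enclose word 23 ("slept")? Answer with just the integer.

9

Path from the root down to the word: S → VP → SBAR → S → VP → SBAR → S → VP → V. That is 9 enclosing brackets.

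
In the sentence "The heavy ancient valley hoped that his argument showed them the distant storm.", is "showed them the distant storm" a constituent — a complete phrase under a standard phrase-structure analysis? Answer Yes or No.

These words form the whole verb phrase headed by "showed", so yes — one constituent.

Yes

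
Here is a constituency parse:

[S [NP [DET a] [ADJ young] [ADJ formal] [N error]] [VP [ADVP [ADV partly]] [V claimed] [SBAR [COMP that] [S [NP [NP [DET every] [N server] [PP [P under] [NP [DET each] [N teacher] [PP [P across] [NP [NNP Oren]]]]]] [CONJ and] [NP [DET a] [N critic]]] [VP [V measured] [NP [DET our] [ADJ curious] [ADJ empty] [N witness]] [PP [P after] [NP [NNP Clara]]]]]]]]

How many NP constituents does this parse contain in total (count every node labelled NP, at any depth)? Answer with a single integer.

The NP constituents are: [NP a young formal error]; [NP every server under each teacher across Oren and a critic]; [NP every server under each teacher across Oren]; [NP each teacher across Oren]; [NP Oren]; [NP a critic] …. Total: 8.

8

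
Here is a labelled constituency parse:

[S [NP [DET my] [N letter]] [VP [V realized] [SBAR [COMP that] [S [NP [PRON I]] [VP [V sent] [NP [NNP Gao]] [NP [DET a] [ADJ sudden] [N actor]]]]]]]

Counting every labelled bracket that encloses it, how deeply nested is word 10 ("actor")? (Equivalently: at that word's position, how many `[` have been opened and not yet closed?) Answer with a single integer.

Counting open brackets not yet closed at "actor": [S [VP [SBAR [S [VP [NP [N = 7.

7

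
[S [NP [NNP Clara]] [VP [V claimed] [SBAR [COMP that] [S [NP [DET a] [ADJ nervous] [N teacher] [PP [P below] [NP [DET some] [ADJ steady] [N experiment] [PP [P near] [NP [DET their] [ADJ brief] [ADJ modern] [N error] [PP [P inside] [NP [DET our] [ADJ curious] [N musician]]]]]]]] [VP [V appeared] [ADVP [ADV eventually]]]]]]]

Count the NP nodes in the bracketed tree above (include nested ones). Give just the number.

5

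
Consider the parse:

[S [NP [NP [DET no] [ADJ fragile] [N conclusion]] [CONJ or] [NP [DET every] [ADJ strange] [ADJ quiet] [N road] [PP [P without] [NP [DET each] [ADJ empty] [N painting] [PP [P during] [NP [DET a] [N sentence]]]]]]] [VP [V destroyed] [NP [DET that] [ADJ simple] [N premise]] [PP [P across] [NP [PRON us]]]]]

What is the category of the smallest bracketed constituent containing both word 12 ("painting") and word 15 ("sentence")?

NP

The smallest bracket enclosing both words is [NP each empty painting during a sentence], so the label is NP.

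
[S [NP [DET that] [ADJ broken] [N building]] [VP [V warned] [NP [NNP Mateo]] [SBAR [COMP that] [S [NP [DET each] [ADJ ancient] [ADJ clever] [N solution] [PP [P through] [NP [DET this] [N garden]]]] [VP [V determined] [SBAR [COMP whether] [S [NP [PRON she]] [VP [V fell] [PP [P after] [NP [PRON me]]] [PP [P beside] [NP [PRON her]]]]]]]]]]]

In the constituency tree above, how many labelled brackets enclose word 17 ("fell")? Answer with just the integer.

9

Counting open brackets not yet closed at "fell": [S [VP [SBAR [S [VP [SBAR [S [VP [V = 9.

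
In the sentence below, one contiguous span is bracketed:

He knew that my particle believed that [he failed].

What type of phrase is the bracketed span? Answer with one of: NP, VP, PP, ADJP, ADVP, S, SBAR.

The bracketed span "he failed" is headed by "failed", making it a clause (S).

S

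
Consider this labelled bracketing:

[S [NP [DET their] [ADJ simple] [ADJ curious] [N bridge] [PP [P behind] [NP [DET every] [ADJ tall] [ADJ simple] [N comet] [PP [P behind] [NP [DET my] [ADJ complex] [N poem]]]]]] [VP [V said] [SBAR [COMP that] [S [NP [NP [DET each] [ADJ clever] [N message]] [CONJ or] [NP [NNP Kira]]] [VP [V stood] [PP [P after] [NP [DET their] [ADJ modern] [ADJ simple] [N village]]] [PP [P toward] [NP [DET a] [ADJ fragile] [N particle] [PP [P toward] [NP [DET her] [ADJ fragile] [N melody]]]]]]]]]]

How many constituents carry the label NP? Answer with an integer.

9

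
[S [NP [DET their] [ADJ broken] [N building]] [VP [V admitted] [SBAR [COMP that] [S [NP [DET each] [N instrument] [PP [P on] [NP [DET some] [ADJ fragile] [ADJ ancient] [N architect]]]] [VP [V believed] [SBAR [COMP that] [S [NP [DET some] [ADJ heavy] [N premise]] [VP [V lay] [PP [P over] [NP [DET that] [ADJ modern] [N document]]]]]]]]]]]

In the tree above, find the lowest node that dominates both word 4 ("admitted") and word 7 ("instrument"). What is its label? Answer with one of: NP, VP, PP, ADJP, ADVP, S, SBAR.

The smallest bracket enclosing both words is [VP admitted that each instrument on some fragile ancient architect believed that some heavy premise lay over that modern document], so the label is VP.

VP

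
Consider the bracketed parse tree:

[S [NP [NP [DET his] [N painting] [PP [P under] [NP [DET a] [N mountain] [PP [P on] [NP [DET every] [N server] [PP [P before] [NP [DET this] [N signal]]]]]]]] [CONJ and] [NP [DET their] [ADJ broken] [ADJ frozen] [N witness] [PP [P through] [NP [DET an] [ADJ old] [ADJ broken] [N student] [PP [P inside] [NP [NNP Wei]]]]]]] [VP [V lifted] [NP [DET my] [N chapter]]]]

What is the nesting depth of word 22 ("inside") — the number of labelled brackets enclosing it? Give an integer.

The word sits inside P, which is inside PP, inside NP, inside PP, inside NP, inside NP, inside S — 7 brackets in all.

7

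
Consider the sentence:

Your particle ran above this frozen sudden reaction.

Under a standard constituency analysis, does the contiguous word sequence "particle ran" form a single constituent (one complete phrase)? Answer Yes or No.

No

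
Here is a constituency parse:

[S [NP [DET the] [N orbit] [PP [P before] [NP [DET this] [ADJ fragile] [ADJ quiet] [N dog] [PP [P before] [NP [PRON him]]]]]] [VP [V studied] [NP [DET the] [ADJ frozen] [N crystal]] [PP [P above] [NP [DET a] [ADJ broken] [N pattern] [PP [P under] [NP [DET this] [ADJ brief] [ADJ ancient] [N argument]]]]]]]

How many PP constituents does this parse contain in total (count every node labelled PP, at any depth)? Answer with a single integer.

4

The PP constituents are: [PP before this fragile quiet dog before him]; [PP before him]; [PP above a broken pattern under this brief ancient argument]; [PP under this brief ancient argument]. Total: 4.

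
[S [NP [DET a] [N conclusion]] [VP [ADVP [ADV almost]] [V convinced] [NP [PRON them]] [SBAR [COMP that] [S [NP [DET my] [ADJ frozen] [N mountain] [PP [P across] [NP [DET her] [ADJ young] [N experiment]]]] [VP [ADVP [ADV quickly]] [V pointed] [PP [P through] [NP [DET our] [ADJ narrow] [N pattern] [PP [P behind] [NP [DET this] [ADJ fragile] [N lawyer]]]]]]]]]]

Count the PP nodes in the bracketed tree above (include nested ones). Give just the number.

3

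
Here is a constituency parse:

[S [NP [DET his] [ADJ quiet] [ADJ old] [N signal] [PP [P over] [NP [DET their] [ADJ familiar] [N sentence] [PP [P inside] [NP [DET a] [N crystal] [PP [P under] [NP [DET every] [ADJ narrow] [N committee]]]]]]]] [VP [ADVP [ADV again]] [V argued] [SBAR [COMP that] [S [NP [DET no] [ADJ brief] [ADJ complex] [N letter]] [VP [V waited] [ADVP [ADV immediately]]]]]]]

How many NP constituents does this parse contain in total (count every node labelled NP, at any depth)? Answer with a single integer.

5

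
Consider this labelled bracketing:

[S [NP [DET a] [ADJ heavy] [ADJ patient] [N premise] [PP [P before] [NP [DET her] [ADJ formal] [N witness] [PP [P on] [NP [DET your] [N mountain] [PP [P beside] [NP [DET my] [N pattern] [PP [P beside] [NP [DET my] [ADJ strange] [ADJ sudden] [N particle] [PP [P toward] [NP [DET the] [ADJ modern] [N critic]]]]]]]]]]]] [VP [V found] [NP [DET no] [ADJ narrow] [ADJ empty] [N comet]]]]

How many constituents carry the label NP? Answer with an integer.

7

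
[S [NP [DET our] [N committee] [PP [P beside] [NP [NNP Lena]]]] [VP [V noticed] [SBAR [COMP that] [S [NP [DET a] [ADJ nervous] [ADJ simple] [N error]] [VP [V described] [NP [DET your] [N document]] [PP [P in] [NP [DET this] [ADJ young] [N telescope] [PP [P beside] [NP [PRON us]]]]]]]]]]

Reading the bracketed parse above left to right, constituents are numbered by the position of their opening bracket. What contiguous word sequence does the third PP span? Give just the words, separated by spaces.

beside us

The PP opening brackets appear, in order, over: "beside Lena"; "in this young telescope beside us"; "beside us". The third one spans "beside us".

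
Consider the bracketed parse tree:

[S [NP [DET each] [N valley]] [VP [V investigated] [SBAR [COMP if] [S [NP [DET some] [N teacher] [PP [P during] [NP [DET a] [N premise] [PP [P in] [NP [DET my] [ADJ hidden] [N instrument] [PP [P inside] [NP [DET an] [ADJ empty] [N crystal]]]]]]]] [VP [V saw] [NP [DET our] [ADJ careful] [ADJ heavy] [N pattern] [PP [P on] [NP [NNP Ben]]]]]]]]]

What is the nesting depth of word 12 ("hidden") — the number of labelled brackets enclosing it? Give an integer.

10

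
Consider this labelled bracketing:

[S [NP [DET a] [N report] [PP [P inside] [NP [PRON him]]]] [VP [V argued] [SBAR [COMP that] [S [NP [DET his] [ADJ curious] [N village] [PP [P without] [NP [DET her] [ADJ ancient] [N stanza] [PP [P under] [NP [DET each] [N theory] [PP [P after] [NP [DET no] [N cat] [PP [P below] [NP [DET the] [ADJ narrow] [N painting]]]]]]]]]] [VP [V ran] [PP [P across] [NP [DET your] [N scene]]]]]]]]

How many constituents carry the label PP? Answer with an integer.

6

Listing each PP by its span: [PP inside him]; [PP without her ancient stanza under each theory after no cat below the narrow painting]; [PP under each theory after no cat below the narrow painting]; [PP after no cat below the narrow painting]; [PP below the narrow painting]; [PP across your scene] — that makes 6.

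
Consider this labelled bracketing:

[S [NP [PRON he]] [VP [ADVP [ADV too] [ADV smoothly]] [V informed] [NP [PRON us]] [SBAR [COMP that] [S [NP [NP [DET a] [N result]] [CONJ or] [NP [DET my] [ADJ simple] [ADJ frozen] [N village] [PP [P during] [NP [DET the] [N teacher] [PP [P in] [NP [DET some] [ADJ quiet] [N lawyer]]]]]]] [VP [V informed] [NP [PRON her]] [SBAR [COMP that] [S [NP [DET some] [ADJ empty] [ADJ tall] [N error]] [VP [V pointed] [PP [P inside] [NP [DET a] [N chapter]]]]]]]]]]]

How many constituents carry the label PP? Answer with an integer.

3

The PP constituents are: [PP during the teacher in some quiet lawyer]; [PP in some quiet lawyer]; [PP inside a chapter]. Total: 3.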